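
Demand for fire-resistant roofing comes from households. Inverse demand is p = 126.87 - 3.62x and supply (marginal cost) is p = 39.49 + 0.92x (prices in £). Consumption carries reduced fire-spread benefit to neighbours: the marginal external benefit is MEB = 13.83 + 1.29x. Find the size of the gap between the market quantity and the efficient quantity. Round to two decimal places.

11.89 units

Market equilibrium (private): 39.49 + 0.92x = 126.87 - 3.62x → x_m = 19.2467.
Social marginal benefit = demand + MEB = 140.70 - 2.33x.
Set SMB = MC: 140.70 - 2.33x = 39.49 + 0.92x → x* = 31.1415.
Gap = |19.2467 − 31.1415| = 11.8948.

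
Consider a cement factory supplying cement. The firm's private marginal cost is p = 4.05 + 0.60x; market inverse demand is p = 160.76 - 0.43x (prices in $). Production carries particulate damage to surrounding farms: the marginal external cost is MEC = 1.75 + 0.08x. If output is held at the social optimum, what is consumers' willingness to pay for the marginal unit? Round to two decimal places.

P = $100.73

Social marginal cost = private MC + MEC = 5.80 + 0.68x.
Set SMC = demand: 5.80 + 0.68x = 160.76 - 0.43x → x* = 139.6036.
Consumer price on the demand curve at x*: 160.76 − 0.43×139.6036 = 100.7305.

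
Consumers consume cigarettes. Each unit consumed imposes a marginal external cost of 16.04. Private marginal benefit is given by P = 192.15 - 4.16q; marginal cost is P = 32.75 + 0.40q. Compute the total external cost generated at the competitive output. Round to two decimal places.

Market equilibrium (private): 32.75 + 0.40q = 192.15 - 4.16q → q_m = 34.9561.
Total external cost = MEC × q_m = 16.04 × 34.9561 = 560.6958.

560.70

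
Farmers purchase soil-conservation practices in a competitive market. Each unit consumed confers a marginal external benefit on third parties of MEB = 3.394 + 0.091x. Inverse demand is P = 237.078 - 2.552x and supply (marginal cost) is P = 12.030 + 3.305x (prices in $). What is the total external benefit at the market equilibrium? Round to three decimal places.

Market equilibrium (private): 12.030 + 3.305x = 237.078 - 2.552x → x_m = 38.4238.
Total external benefit = ∫₀^{x_m} (3.394 + 0.091x) dx = 3.394×38.4238 + ½×0.091×38.4238² = 197.5860.

$197.586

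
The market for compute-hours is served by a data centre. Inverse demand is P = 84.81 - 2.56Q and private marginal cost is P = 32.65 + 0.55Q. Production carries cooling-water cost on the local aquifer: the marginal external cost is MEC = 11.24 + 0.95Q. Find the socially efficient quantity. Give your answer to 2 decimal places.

Q* = 10.08

Social marginal cost = private MC + MEC = 43.89 + 1.50Q.
Set SMC = demand: 43.89 + 1.50Q = 84.81 - 2.56Q → Q* = 10.0788.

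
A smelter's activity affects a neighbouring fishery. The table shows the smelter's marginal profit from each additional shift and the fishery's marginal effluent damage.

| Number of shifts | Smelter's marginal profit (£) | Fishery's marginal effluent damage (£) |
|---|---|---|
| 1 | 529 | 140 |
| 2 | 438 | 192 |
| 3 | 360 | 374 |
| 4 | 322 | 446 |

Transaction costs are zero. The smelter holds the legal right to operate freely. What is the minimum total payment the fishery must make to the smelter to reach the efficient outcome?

£682

Left alone the smelter would choose level 4 (marginal profit stays positive).
Efficient level: k* = 2 (marginal profit ≥ marginal effluent damage through 2).
The fishery must at least cover the smelter's forgone profit from cutting 4→2: 360 + 322 = 682.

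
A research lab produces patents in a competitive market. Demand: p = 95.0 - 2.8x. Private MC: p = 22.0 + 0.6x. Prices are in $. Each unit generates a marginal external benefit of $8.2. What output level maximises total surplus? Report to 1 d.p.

Social marginal cost = private MC − MEB = 13.8 + 0.6x.
Set SMC = demand: 13.8 + 0.6x = 95.0 - 2.8x → x* = 23.8824.

x* = 23.9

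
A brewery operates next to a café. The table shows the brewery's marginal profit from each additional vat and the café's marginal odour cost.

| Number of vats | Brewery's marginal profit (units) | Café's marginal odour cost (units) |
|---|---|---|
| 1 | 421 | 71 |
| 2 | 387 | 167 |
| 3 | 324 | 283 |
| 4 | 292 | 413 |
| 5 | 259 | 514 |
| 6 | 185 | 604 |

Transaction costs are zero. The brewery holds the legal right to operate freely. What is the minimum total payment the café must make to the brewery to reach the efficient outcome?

Left alone the brewery would choose level 6 (marginal profit stays positive).
Efficient level: k* = 3 (marginal profit ≥ marginal odour cost through 3).
The café must at least cover the brewery's forgone profit from cutting 6→3: 292 + 259 + 185 = 736.

736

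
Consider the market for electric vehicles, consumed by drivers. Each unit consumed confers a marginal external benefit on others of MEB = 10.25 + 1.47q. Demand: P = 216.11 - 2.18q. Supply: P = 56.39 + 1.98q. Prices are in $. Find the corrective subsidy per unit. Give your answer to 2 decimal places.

subsidy = $103.13 per unit

Social marginal benefit = demand + MEB = 226.36 - 0.71q.
Set SMB = MC: 226.36 - 0.71q = 56.39 + 1.98q → q* = 63.1859.
The Pigouvian subsidy equals MEB at q*: 10.25 + 1.47×63.1859 = 103.1333.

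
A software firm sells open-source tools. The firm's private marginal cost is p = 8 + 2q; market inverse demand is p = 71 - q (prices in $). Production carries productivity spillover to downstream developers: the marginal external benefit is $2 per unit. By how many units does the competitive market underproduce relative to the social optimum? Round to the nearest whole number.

1 units

Market equilibrium (private): 8 + 2q = 71 - q → q_m = 21.0000.
Social marginal cost = private MC − MEB = 6 + 2q.
Set SMC = demand: 6 + 2q = 71 - q → q* = 21.6667.
Gap = |21.0000 − 21.6667| = 0.6667.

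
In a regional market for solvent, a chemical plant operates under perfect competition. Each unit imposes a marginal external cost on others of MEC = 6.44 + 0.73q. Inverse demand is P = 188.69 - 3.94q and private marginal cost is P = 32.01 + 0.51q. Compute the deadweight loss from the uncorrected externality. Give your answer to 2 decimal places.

Market equilibrium (private): 32.01 + 0.51q = 188.69 - 3.94q → q_m = 35.2090.
Social marginal cost = private MC + MEC = 38.45 + 1.24q.
Set SMC = demand: 38.45 + 1.24q = 188.69 - 3.94q → q* = 29.0039.
The loss is the area between SMC and demand from q* to q_m; with linear curves that's a triangle of height MEC(q_m).
DWL = ½ × 6.2051 × 32.1426 = 99.7240.

DWL = 99.72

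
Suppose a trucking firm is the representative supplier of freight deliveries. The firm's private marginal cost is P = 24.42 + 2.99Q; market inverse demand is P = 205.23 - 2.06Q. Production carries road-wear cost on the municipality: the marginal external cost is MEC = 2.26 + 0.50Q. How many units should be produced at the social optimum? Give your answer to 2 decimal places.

Social marginal cost = private MC + MEC = 26.68 + 3.49Q.
Set SMC = demand: 26.68 + 3.49Q = 205.23 - 2.06Q → Q* = 32.1712.

Q* = 32.17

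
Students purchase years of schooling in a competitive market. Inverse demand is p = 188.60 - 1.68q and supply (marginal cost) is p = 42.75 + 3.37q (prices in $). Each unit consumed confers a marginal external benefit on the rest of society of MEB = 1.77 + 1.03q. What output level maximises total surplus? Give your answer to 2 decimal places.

Social marginal benefit = demand + MEB = 190.37 - 0.65q.
Set SMB = MC: 190.37 - 0.65q = 42.75 + 3.37q → q* = 36.7214.

q* = 36.72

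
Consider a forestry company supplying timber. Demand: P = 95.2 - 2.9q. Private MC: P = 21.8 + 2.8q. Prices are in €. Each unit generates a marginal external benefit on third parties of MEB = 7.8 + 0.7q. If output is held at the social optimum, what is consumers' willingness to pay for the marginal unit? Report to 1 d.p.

P = €48.1

Social marginal cost = private MC − MEB = 14.0 + 2.1q.
Set SMC = demand: 14.0 + 2.1q = 95.2 - 2.9q → q* = 16.2400.
Consumer price on the demand curve at q*: 95.2 − 2.9×16.2400 = 48.1040.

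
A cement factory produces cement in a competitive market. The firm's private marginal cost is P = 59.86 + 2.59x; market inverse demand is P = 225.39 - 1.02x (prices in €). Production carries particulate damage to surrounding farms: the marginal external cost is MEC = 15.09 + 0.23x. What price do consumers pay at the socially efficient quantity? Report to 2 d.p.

P = €185.43

Social marginal cost = private MC + MEC = 74.95 + 2.82x.
Set SMC = demand: 74.95 + 2.82x = 225.39 - 1.02x → x* = 39.1771.
Consumer price on the demand curve at x*: 225.39 − 1.02×39.1771 = 185.4294.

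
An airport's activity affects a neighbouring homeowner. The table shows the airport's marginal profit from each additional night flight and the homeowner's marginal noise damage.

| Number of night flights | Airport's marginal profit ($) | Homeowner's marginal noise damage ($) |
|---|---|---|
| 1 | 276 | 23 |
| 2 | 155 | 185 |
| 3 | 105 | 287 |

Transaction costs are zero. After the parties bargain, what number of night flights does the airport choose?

Bargaining reaches the level where marginal profit last exceeds marginal noise damage.
That holds through level 1 (276 ≥ 23) but not at 2 (155 < 185).

1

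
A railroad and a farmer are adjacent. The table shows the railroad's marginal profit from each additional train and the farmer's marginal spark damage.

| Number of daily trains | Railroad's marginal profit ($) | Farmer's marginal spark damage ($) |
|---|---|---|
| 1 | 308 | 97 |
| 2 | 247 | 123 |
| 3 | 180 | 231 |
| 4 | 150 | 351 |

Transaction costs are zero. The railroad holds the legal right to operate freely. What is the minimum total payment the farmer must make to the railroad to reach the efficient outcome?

$330

Left alone the railroad would choose level 4 (marginal profit stays positive).
Efficient level: k* = 2 (marginal profit ≥ marginal spark damage through 2).
The farmer must at least cover the railroad's forgone profit from cutting 4→2: 180 + 150 = 330.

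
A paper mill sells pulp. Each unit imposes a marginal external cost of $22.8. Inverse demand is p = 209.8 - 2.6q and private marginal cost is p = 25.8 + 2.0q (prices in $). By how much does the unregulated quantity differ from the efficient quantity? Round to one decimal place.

Market equilibrium (private): 25.8 + 2.0q = 209.8 - 2.6q → q_m = 40.0000.
Social marginal cost = private MC + MEC = 48.6 + 2.0q.
Set SMC = demand: 48.6 + 2.0q = 209.8 - 2.6q → q* = 35.0435.
Gap = |40.0000 − 35.0435| = 4.9565.

5.0 units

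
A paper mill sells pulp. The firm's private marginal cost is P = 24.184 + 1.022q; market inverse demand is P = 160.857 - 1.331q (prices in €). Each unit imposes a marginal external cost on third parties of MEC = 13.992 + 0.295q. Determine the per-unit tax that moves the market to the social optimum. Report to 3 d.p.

tax = €27.659 per unit

Social marginal cost = private MC + MEC = 38.176 + 1.317q.
Set SMC = demand: 38.176 + 1.317q = 160.857 - 1.331q → q* = 46.3297.
The Pigouvian tax equals MEC at q*: 13.992 + 0.295×46.3297 = 27.6593.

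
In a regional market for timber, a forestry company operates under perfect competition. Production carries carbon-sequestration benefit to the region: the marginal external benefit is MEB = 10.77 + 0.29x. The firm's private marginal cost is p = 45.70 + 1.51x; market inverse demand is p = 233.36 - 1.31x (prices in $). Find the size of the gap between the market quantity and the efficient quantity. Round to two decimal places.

11.88 units

Market equilibrium (private): 45.70 + 1.51x = 233.36 - 1.31x → x_m = 66.5461.
Social marginal cost = private MC − MEB = 34.93 + 1.22x.
Set SMC = demand: 34.93 + 1.22x = 233.36 - 1.31x → x* = 78.4308.
Gap = |66.5461 − 78.4308| = 11.8847.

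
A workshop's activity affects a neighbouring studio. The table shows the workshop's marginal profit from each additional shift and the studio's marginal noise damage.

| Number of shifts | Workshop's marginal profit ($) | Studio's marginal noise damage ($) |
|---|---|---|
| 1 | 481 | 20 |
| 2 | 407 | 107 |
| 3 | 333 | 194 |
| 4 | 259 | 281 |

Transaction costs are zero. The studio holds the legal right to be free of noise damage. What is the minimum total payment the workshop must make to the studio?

Efficient level: marginal profit ≥ marginal noise damage through level 3, so k* = 3.
With the studio holding the right, the workshop must at least compensate total damage at k*: 20 + 107 + 194 = 321.

$321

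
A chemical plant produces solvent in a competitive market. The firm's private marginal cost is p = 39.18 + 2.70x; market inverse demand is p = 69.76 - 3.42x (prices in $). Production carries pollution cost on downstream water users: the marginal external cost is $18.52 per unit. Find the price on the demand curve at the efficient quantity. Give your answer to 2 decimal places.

P = $63.02

Social marginal cost = private MC + MEC = 57.70 + 2.70x.
Set SMC = demand: 57.70 + 2.70x = 69.76 - 3.42x → x* = 1.9706.
Consumer price on the demand curve at x*: 69.76 − 3.42×1.9706 = 63.0205.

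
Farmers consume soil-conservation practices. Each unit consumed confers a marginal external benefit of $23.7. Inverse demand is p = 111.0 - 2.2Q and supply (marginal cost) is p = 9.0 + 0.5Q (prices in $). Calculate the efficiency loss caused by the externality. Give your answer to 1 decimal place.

Market equilibrium (private): 9.0 + 0.5Q = 111.0 - 2.2Q → Q_m = 37.7778.
Social marginal benefit = demand + MEB = 134.7 - 2.2Q.
Set SMB = MC: 134.7 - 2.2Q = 9.0 + 0.5Q → Q* = 46.5556.
The welfare-loss triangle has base |Q_m − Q*| and height MEB(Q_m) (the vertical gap between SMB and MC is zero at Q* and MEB at Q_m).
DWL = ½ × 8.7778 × 23.7000 = 104.0169.

DWL = $104.0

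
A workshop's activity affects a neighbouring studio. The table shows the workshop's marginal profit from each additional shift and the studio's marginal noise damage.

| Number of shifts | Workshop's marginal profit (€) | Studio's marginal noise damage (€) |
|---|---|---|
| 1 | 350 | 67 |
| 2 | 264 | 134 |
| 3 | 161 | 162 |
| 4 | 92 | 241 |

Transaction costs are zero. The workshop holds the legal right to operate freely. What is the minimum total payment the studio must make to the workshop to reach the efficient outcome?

€253

Left alone the workshop would choose level 4 (marginal profit stays positive).
Efficient level: k* = 2 (marginal profit ≥ marginal noise damage through 2).
The studio must at least cover the workshop's forgone profit from cutting 4→2: 161 + 92 = 253.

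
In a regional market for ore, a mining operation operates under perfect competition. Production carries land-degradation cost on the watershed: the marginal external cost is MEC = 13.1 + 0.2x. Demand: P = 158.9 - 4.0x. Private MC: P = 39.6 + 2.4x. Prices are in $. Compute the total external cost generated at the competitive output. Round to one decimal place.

Market equilibrium (private): 39.6 + 2.4x = 158.9 - 4.0x → x_m = 18.6406.
Total external cost = ∫₀^{x_m} (13.1 + 0.2x) dx = 13.1×18.6406 + ½×0.2×18.6406² = 278.9391.

$278.9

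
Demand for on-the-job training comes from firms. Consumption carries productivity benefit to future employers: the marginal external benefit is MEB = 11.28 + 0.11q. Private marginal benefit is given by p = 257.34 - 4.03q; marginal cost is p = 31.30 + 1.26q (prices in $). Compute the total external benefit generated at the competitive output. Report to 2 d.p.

$582.41

Market equilibrium (private): 31.30 + 1.26q = 257.34 - 4.03q → q_m = 42.7297.
Total external benefit = ∫₀^{q_m} (11.28 + 0.11q) dq = 11.28×42.7297 + ½×0.11×42.7297² = 582.4115.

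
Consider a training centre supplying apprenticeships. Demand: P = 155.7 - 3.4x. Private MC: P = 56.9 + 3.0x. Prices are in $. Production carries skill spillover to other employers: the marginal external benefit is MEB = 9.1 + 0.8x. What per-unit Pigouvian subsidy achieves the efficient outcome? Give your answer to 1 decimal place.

subsidy = $24.5 per unit

Social marginal cost = private MC − MEB = 47.8 + 2.2x.
Set SMC = demand: 47.8 + 2.2x = 155.7 - 3.4x → x* = 19.2679.
The Pigouvian subsidy equals MEB at x*: 9.1 + 0.8×19.2679 = 24.5143.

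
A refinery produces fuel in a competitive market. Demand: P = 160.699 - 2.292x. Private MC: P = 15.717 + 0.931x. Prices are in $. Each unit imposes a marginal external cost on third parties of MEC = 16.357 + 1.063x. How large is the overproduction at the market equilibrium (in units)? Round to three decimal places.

Market equilibrium (private): 15.717 + 0.931x = 160.699 - 2.292x → x_m = 44.9836.
Social marginal cost = private MC + MEC = 32.074 + 1.994x.
Set SMC = demand: 32.074 + 1.994x = 160.699 - 2.292x → x* = 30.0105.
Gap = |44.9836 − 30.0105| = 14.9731.

14.973 units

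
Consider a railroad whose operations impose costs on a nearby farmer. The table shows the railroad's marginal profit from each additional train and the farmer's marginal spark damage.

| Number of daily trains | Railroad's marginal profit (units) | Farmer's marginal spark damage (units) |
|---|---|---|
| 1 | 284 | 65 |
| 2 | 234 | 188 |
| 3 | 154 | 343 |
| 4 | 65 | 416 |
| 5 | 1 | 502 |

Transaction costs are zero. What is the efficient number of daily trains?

2

Bargaining reaches the level where marginal profit last exceeds marginal spark damage.
That holds through level 2 (234 ≥ 188) but not at 3 (154 < 343).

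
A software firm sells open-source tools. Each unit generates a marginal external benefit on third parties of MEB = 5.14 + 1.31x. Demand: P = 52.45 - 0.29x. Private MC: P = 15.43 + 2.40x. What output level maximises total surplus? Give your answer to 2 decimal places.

Social marginal cost = private MC − MEB = 10.29 + 1.09x.
Set SMC = demand: 10.29 + 1.09x = 52.45 - 0.29x → x* = 30.5507.

x* = 30.55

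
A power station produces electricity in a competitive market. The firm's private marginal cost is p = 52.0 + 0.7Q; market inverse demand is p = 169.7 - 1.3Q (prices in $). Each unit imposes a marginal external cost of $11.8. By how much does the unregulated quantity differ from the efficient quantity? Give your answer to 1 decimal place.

Market equilibrium (private): 52.0 + 0.7Q = 169.7 - 1.3Q → Q_m = 58.8500.
Social marginal cost = private MC + MEC = 63.8 + 0.7Q.
Set SMC = demand: 63.8 + 0.7Q = 169.7 - 1.3Q → Q* = 52.9500.
Gap = |58.8500 − 52.9500| = 5.9000.

5.9 units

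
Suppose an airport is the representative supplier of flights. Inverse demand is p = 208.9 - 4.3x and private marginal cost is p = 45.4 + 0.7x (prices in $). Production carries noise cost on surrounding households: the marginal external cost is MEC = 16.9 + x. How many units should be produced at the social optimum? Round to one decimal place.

x* = 24.4

Social marginal cost = private MC + MEC = 62.3 + 1.7x.
Set SMC = demand: 62.3 + 1.7x = 208.9 - 4.3x → x* = 24.4333.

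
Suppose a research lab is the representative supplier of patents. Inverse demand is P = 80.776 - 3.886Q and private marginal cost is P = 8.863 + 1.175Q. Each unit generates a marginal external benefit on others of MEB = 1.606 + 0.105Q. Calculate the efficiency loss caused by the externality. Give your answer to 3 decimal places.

Market equilibrium (private): 8.863 + 1.175Q = 80.776 - 3.886Q → Q_m = 14.2092.
Social marginal cost = private MC − MEB = 7.257 + 1.070Q.
Set SMC = demand: 7.257 + 1.070Q = 80.776 - 3.886Q → Q* = 14.8343.
The loss is the area between SMC and demand from Q* to Q_m; with linear curves that's a triangle of height MEB(Q_m).
DWL = ½ × 0.6251 × 3.0980 = 0.9683.

DWL = 0.968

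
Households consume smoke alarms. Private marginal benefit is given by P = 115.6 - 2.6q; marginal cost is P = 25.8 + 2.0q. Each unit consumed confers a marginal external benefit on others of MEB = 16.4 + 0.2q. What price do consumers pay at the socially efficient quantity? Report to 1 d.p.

Social marginal benefit = demand + MEB = 132.0 - 2.4q.
Set SMB = MC: 132.0 - 2.4q = 25.8 + 2.0q → q* = 24.1364.
Consumer price on the demand curve at q*: 115.6 − 2.6×24.1364 = 52.8454.

P = 52.8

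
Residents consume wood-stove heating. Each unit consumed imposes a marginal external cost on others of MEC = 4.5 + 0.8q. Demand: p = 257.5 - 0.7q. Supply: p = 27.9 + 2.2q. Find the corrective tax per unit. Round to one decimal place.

Social marginal benefit = demand − MEC = 253.0 - 1.5q.
Set SMB = MC: 253.0 - 1.5q = 27.9 + 2.2q → q* = 60.8378.
The Pigouvian tax equals MEC at q*: 4.5 + 0.8×60.8378 = 53.1702.

tax = 53.2 per unit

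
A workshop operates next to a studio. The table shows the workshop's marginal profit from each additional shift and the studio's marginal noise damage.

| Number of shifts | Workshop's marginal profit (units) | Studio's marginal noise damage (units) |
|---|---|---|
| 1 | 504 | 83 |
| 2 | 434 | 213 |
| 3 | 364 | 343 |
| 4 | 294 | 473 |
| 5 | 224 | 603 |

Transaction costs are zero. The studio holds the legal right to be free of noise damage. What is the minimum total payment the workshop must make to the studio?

Efficient level: marginal profit ≥ marginal noise damage through level 3, so k* = 3.
With the studio holding the right, the workshop must at least compensate total damage at k*: 83 + 213 + 343 = 639.

639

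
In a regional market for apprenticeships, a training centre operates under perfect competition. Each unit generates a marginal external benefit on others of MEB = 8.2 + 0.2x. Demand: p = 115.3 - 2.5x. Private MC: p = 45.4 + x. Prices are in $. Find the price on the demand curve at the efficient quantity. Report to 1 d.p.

P = $56.1

Social marginal cost = private MC − MEB = 37.2 + 0.8x.
Set SMC = demand: 37.2 + 0.8x = 115.3 - 2.5x → x* = 23.6667.
Consumer price on the demand curve at x*: 115.3 − 2.5×23.6667 = 56.1333.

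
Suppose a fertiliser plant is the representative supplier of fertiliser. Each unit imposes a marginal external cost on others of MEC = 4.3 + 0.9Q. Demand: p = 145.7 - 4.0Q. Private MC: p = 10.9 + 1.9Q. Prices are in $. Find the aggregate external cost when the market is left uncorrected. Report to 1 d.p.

Market equilibrium (private): 10.9 + 1.9Q = 145.7 - 4.0Q → Q_m = 22.8475.
Total external cost = ∫₀^{Q_m} (4.3 + 0.9Q) dQ = 4.3×22.8475 + ½×0.9×22.8475² = 333.1480.

$333.1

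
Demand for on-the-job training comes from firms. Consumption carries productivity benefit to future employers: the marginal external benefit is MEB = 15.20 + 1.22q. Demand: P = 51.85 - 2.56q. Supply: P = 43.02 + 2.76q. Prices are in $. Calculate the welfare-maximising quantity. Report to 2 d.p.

q* = 5.86

Social marginal benefit = demand + MEB = 67.05 - 1.34q.
Set SMB = MC: 67.05 - 1.34q = 43.02 + 2.76q → q* = 5.8610.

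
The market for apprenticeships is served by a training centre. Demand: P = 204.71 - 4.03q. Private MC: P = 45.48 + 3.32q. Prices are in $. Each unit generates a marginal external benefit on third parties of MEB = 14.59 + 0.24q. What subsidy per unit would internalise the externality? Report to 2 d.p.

subsidy = $20.46 per unit

Social marginal cost = private MC − MEB = 30.89 + 3.08q.
Set SMC = demand: 30.89 + 3.08q = 204.71 - 4.03q → q* = 24.4473.
The Pigouvian subsidy equals MEB at q*: 14.59 + 0.24×24.4473 = 20.4574.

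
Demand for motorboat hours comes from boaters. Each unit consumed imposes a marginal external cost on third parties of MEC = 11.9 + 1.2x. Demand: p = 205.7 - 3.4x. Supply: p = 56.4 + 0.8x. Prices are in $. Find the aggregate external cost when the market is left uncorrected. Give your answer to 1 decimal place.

Market equilibrium (private): 56.4 + 0.8x = 205.7 - 3.4x → x_m = 35.5476.
Total external cost = ∫₀^{x_m} (11.9 + 1.2x) dx = 11.9×35.5476 + ½×1.2×35.5476² = 1181.1956.

$1181.2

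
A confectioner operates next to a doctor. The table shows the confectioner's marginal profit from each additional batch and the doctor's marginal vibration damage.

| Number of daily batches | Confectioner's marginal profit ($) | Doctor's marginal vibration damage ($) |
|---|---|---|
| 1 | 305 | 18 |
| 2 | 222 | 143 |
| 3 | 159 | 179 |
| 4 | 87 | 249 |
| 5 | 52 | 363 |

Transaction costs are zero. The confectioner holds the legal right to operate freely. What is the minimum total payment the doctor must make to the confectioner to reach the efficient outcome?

Left alone the confectioner would choose level 5 (marginal profit stays positive).
Efficient level: k* = 2 (marginal profit ≥ marginal vibration damage through 2).
The doctor must at least cover the confectioner's forgone profit from cutting 5→2: 159 + 87 + 52 = 298.

$298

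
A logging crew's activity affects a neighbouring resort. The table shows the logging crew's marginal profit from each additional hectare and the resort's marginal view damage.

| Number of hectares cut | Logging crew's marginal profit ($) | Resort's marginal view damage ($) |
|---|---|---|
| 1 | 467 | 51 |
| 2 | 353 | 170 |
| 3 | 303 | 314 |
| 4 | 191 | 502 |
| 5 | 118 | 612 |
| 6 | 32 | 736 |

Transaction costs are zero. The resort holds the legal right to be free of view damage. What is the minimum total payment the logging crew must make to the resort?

$221

Efficient level: marginal profit ≥ marginal view damage through level 2, so k* = 2.
With the resort holding the right, the logging crew must at least compensate total damage at k*: 51 + 170 = 221.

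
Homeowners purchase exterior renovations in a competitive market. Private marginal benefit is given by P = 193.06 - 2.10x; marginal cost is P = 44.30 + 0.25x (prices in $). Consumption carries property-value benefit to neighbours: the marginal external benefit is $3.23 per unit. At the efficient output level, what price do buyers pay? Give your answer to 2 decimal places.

Social marginal benefit = demand + MEB = 196.29 - 2.10x.
Set SMB = MC: 196.29 - 2.10x = 44.30 + 0.25x → x* = 64.6766.
Consumer price on the demand curve at x*: 193.06 − 2.10×64.6766 = 57.2391.

P = $57.24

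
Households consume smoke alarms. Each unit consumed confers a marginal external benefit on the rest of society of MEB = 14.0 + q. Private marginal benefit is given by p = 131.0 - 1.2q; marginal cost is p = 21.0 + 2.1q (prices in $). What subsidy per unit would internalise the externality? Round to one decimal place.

subsidy = $67.9 per unit

Social marginal benefit = demand + MEB = 145.0 - 0.2q.
Set SMB = MC: 145.0 - 0.2q = 21.0 + 2.1q → q* = 53.9130.
The Pigouvian subsidy equals MEB at q*: 14.0 + 1.0×53.9130 = 67.9130.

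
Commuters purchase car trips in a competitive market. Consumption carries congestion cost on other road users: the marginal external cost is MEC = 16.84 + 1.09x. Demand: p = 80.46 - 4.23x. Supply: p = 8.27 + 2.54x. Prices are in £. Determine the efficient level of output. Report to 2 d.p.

Social marginal benefit = demand − MEC = 63.62 - 5.32x.
Set SMB = MC: 63.62 - 5.32x = 8.27 + 2.54x → x* = 7.0420.

x* = 7.04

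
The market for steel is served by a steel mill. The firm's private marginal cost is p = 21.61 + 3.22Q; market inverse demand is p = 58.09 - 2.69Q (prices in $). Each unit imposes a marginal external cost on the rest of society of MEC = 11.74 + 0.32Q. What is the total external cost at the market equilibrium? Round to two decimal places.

Market equilibrium (private): 21.61 + 3.22Q = 58.09 - 2.69Q → Q_m = 6.1726.
Total external cost = ∫₀^{Q_m} (11.74 + 0.32Q) dQ = 11.74×6.1726 + ½×0.32×6.1726² = 78.5625.

$78.56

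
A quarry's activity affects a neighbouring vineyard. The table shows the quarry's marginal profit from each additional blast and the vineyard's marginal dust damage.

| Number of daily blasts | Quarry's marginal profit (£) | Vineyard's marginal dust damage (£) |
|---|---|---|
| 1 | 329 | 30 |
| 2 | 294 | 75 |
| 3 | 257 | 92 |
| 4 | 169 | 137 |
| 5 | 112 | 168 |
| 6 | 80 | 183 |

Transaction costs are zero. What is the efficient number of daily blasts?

4

Bargaining reaches the level where marginal profit last exceeds marginal dust damage.
That holds through level 4 (169 ≥ 137) but not at 5 (112 < 168).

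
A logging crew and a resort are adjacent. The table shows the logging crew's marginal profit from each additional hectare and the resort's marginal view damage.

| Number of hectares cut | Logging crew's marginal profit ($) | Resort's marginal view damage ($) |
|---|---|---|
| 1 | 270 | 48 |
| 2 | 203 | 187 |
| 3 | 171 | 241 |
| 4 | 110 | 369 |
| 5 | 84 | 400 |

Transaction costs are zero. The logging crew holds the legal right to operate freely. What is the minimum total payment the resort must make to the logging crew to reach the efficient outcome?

Left alone the logging crew would choose level 5 (marginal profit stays positive).
Efficient level: k* = 2 (marginal profit ≥ marginal view damage through 2).
The resort must at least cover the logging crew's forgone profit from cutting 5→2: 171 + 110 + 84 = 365.

$365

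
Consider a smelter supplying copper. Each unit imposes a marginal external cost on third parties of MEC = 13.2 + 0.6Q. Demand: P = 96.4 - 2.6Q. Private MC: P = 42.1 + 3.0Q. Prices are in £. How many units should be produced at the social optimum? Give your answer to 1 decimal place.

Q* = 6.6

Social marginal cost = private MC + MEC = 55.3 + 3.6Q.
Set SMC = demand: 55.3 + 3.6Q = 96.4 - 2.6Q → Q* = 6.6290.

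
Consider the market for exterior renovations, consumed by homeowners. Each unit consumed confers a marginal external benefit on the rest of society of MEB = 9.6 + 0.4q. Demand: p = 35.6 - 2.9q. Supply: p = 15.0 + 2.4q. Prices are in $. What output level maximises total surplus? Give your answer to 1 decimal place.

q* = 6.2

Social marginal benefit = demand + MEB = 45.2 - 2.5q.
Set SMB = MC: 45.2 - 2.5q = 15.0 + 2.4q → q* = 6.1633.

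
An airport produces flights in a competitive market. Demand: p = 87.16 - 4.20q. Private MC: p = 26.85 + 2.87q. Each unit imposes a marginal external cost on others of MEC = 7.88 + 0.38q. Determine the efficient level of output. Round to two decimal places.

q* = 7.04

Social marginal cost = private MC + MEC = 34.73 + 3.25q.
Set SMC = demand: 34.73 + 3.25q = 87.16 - 4.20q → q* = 7.0376.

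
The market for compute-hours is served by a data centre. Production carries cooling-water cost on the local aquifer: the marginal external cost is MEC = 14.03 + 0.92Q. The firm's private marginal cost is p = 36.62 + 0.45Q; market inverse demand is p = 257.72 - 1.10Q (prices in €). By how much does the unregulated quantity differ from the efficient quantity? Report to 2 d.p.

58.81 units

Market equilibrium (private): 36.62 + 0.45Q = 257.72 - 1.10Q → Q_m = 142.6452.
Social marginal cost = private MC + MEC = 50.65 + 1.37Q.
Set SMC = demand: 50.65 + 1.37Q = 257.72 - 1.10Q → Q* = 83.8340.
Gap = |142.6452 − 83.8340| = 58.8112.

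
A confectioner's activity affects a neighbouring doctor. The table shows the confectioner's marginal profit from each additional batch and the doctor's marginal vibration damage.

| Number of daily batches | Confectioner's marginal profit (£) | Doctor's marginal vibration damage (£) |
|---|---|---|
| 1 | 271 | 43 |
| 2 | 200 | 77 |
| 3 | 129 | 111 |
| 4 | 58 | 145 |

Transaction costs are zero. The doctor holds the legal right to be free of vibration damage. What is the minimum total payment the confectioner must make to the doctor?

£231

Efficient level: marginal profit ≥ marginal vibration damage through level 3, so k* = 3.
With the doctor holding the right, the confectioner must at least compensate total damage at k*: 43 + 77 + 111 = 231.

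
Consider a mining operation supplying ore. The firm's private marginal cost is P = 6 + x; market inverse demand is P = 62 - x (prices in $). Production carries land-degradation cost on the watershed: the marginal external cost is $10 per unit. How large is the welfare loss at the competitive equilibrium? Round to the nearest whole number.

Market equilibrium (private): 6 + x = 62 - x → x_m = 28.0000.
Social marginal cost = private MC + MEC = 16 + x.
Set SMC = demand: 16 + x = 62 - x → x* = 23.0000.
The welfare-loss triangle has base |x_m − x*| and height MEC(x_m) (the vertical gap between SMC and demand is zero at x* and MEC at x_m).
DWL = ½ × 5.0000 × 10.0000 = 25.0000.

DWL = $25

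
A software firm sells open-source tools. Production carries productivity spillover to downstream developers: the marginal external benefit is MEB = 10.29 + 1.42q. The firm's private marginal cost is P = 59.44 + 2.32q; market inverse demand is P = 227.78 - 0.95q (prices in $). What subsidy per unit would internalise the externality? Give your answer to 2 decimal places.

subsidy = $147.40 per unit

Social marginal cost = private MC − MEB = 49.15 + 0.90q.
Set SMC = demand: 49.15 + 0.90q = 227.78 - 0.95q → q* = 96.5568.
The Pigouvian subsidy equals MEB at q*: 10.29 + 1.42×96.5568 = 147.4007.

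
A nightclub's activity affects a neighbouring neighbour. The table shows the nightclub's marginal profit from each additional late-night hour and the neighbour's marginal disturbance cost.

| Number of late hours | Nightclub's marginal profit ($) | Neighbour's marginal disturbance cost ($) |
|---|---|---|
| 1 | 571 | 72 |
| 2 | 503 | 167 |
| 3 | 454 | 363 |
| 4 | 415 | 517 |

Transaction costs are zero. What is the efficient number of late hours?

Bargaining reaches the level where marginal profit last exceeds marginal disturbance cost.
That holds through level 3 (454 ≥ 363) but not at 4 (415 < 517).

3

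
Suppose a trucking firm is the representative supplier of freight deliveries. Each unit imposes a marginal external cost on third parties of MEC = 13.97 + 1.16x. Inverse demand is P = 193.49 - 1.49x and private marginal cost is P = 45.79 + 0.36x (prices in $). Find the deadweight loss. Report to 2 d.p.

Market equilibrium (private): 45.79 + 0.36x = 193.49 - 1.49x → x_m = 79.8378.
Social marginal cost = private MC + MEC = 59.76 + 1.52x.
Set SMC = demand: 59.76 + 1.52x = 193.49 - 1.49x → x* = 44.4286.
Between x* and x_m the wedge SMC − demand runs linearly from 0 to MEC(x_m), so the loss is a triangle.
DWL = ½ × 35.4092 × 106.5819 = 1886.9899.

DWL = $1886.99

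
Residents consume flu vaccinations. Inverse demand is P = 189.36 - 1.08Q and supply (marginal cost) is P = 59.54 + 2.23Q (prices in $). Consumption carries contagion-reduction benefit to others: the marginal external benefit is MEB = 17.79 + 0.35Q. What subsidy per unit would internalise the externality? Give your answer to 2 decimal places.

Social marginal benefit = demand + MEB = 207.15 - 0.73Q.
Set SMB = MC: 207.15 - 0.73Q = 59.54 + 2.23Q → Q* = 49.8682.
The Pigouvian subsidy equals MEB at Q*: 17.79 + 0.35×49.8682 = 35.2439.

subsidy = $35.24 per unit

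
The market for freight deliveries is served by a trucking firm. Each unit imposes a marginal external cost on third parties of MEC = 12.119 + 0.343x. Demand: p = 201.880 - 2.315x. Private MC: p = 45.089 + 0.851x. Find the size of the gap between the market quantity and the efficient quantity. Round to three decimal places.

8.295 units

Market equilibrium (private): 45.089 + 0.851x = 201.880 - 2.315x → x_m = 49.5234.
Social marginal cost = private MC + MEC = 57.208 + 1.194x.
Set SMC = demand: 57.208 + 1.194x = 201.880 - 2.315x → x* = 41.2288.
Gap = |49.5234 − 41.2288| = 8.2946.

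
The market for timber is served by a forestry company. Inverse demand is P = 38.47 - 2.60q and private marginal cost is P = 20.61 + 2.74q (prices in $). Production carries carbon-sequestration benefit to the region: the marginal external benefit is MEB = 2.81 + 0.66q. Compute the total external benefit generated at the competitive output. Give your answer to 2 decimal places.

Market equilibrium (private): 20.61 + 2.74q = 38.47 - 2.60q → q_m = 3.3446.
Total external benefit = ∫₀^{q_m} (2.81 + 0.66q) dq = 2.81×3.3446 + ½×0.66×3.3446² = 13.0898.

$13.09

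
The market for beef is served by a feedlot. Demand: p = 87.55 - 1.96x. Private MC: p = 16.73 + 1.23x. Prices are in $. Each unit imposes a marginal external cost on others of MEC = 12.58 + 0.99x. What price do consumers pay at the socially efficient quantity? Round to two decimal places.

Social marginal cost = private MC + MEC = 29.31 + 2.22x.
Set SMC = demand: 29.31 + 2.22x = 87.55 - 1.96x → x* = 13.9330.
Consumer price on the demand curve at x*: 87.55 − 1.96×13.9330 = 60.2413.

P = $60.24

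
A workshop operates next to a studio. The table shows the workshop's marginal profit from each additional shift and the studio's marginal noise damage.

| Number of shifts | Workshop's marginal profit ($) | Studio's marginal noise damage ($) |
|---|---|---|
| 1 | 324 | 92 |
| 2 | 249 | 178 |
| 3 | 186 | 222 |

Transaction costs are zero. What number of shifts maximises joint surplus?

2

Bargaining reaches the level where marginal profit last exceeds marginal noise damage.
That holds through level 2 (249 ≥ 178) but not at 3 (186 < 222).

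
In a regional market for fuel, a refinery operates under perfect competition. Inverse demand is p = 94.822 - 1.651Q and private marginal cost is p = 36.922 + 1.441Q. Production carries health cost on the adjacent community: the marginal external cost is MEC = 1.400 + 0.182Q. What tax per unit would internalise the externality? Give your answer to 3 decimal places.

tax = 4.541 per unit

Social marginal cost = private MC + MEC = 38.322 + 1.623Q.
Set SMC = demand: 38.322 + 1.623Q = 94.822 - 1.651Q → Q* = 17.2572.
The Pigouvian tax equals MEC at Q*: 1.400 + 0.182×17.2572 = 4.5408.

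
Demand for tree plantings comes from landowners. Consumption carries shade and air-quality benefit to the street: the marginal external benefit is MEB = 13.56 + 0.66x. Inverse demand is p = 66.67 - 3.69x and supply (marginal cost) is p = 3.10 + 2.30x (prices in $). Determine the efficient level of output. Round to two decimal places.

Social marginal benefit = demand + MEB = 80.23 - 3.03x.
Set SMB = MC: 80.23 - 3.03x = 3.10 + 2.30x → x* = 14.4709.

x* = 14.47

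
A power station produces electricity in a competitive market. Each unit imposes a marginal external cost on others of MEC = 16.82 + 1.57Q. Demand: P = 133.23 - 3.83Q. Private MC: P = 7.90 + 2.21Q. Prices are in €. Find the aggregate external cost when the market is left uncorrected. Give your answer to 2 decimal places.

€687.01

Market equilibrium (private): 7.90 + 2.21Q = 133.23 - 3.83Q → Q_m = 20.7500.
Total external cost = ∫₀^{Q_m} (16.82 + 1.57Q) dQ = 16.82×20.7500 + ½×1.57×20.7500² = 687.0066.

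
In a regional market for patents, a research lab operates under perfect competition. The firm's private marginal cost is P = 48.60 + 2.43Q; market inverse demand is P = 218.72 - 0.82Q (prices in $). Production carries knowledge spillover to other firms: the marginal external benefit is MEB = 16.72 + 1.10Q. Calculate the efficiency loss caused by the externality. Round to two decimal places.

DWL = $1283.80

Market equilibrium (private): 48.60 + 2.43Q = 218.72 - 0.82Q → Q_m = 52.3446.
Social marginal cost = private MC − MEB = 31.88 + 1.33Q.
Set SMC = demand: 31.88 + 1.33Q = 218.72 - 0.82Q → Q* = 86.9023.
Between Q* and Q_m the wedge demand − SMC runs linearly from 0 to MEB(Q_m), so the loss is a triangle.
DWL = ½ × 34.5577 × 74.2991 = 1283.8030.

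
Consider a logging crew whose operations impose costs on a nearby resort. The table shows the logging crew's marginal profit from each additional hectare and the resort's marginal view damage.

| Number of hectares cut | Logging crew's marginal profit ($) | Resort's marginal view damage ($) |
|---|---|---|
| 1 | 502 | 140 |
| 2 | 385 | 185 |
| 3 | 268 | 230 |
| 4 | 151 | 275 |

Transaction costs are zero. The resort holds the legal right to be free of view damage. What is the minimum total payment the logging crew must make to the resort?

Efficient level: marginal profit ≥ marginal view damage through level 3, so k* = 3.
With the resort holding the right, the logging crew must at least compensate total damage at k*: 140 + 185 + 230 = 555.

$555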